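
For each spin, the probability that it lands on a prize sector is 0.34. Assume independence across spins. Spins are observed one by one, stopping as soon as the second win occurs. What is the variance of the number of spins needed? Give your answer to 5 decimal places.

11.41869

Y = total spins until the second success; negative binomial with r=2, p=0.34.
Var(Y) = r(1−p)/p² = 2·0.66 / 0.34² = 11.4186851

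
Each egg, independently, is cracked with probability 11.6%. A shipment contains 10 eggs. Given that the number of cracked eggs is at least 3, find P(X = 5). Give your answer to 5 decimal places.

X ~ Binomial(10, 0.116). Want P(X=5 | X≥3) = P(X=5) / P(X≥3).
P(X=5) = C(10,5)·0.116^5·0.884^5 = 0.0028573
P(X≥3) = 1 − 0.2914222 − 0.3824092 − 0.2258118 = 0.1003568
Ratio = 0.0028573 / 0.1003568 = 0.0284712

0.02847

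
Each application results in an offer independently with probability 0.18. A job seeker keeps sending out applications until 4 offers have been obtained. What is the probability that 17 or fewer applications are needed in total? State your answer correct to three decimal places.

Finishing within 17 applications ⇔ at least 4 successes in the first 17. With X ~ Binomial(17, 0.18), P(Y ≤ 17) = 1 − P(X ≤ 3).
  k=0: C(17,0)·0.18^0·0.82^17 = 0.03426
  k=1: C(17,1)·0.18^1·0.82^16 = 0.12786
  k=2: C(17,2)·0.18^2·0.82^15 = 0.22454
  k=3: C(17,3)·0.18^3·0.82^14 = 0.24645
1 − 0.63311 = 0.36689

0.367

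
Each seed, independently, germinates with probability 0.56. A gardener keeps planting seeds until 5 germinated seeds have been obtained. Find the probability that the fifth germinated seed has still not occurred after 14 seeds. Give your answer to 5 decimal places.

0.03612

Needing more than 14 seeds ⇔ fewer than 5 successes in the first 14. With X ~ Binomial(14, 0.56), P(Y > 14) = P(X ≤ 4).
  k=0: C(14,0)·0.56^0·0.44^14 = 0.0000102
  k=1: C(14,1)·0.56^1·0.44^13 = 0.0001816
  k=2: C(14,2)·0.56^2·0.44^12 = 0.0015026
  k=3: C(14,3)·0.56^3·0.44^11 = 0.0076497
  k=4: C(14,4)·0.56^4·0.44^10 = 0.0267740
P(X ≤ 4) = 0.0361181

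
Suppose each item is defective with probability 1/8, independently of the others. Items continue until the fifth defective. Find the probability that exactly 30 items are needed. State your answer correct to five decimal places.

Y = trial on which the fifth success occurs; negative binomial, r=5, p=0.125.
P(Y=30) = C(29,4) · p^5 · (1−p)^25
= 23751 · 3.0518e-05 · 0.035498 = 0.0257296

0.02573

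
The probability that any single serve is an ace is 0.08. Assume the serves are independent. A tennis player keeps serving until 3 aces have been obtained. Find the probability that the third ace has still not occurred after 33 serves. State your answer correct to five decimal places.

Needing more than 33 serves ⇔ fewer than 3 successes in the first 33. With X ~ Binomial(33, 0.08), P(Y > 33) = P(X ≤ 2).
  k=0: C(33,0)·0.08^0·0.92^33 = 0.0638261
  k=1: C(33,1)·0.08^1·0.92^32 = 0.1831532
  k=2: C(33,2)·0.08^2·0.92^31 = 0.2548218
P(X ≤ 2) = 0.5018010

0.50180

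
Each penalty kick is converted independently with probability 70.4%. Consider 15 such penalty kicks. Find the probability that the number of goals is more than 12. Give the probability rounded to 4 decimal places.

0.1338

X ~ Binomial(15, 0.704); P(X ≥ 13) = Σ C(15,k) p^k (1−p)^(15−k) over k:
  k=13: C(15,13)·0.704^13·0.296^2 = 0.095988
  k=14: C(15,14)·0.704^14·0.296^1 = 0.032614
  k=15: C(15,15)·0.704^15·0.296^0 = 0.005171
Total = 0.133773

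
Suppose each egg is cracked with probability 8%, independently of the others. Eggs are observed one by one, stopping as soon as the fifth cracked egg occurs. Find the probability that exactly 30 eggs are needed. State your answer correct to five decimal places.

0.00968

Y = trial on which the fifth success occurs; negative binomial, r=5, p=0.08.
P(Y=30) = C(29,4) · p^5 · (1−p)^25
= 23751 · 3.2768e-06 · 0.12436 = 0.0096789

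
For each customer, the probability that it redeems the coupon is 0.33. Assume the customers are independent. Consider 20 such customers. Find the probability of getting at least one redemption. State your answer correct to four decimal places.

0.9997

P(at least one) = 1 − P(none) = 1 − (1 − 0.33)^20
= 1 − 0.000332 = 0.999668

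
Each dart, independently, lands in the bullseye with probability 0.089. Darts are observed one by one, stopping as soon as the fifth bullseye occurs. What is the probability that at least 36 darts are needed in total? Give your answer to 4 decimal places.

0.8031

Needing more than 35 darts ⇔ fewer than 5 successes in the first 35. With X ~ Binomial(35, 0.089), P(Y > 35) = P(X ≤ 4).
  k=0: C(35,0)·0.089^0·0.911^35 = 0.038295
  k=1: C(35,1)·0.089^1·0.911^34 = 0.130943
  k=2: C(35,2)·0.089^2·0.911^33 = 0.217472
  k=3: C(35,3)·0.089^3·0.911^32 = 0.233705
  k=4: C(35,4)·0.089^4·0.911^31 = 0.182654
P(X ≤ 4) = 0.803069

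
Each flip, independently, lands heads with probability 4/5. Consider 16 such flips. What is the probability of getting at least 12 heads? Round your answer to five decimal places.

X ~ Binomial(16, 0.80); P(X ≥ 12) = Σ C(16,k) p^k (1−p)^(16−k) over k:
  k=12: C(16,12)·0.80^12·0.20^4 = 0.2001111
  k=13: C(16,13)·0.80^13·0.20^3 = 0.2462906
  k=14: C(16,14)·0.80^14·0.20^2 = 0.2111062
  k=15: C(16,15)·0.80^15·0.20^1 = 0.1125900
  k=16: C(16,16)·0.80^16·0.20^0 = 0.0281475
Total = 0.7982454

0.79825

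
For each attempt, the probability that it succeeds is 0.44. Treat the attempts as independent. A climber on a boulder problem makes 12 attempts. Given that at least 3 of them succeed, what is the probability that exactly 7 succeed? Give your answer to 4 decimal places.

X ~ Binomial(12, 0.44). Want P(X=7 | X≥3) = P(X=7) / P(X≥3).
P(X=7) = C(12,7)·0.44^7·0.56^5 = 0.139262
P(X≥3) = 1 − 0.000951 − 0.008968 − 0.038755 = 0.951326
Ratio = 0.139262 / 0.951326 = 0.146388

0.1464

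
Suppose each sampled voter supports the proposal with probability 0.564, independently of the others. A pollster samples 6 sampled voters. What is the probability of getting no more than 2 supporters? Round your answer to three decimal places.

X ~ Binomial(6, 0.564); P(X ≤ 2) = Σ C(6,k) p^k (1−p)^(6−k) over k:
  k=0: C(6,0)·0.564^0·0.436^6 = 0.00687
  k=1: C(6,1)·0.564^1·0.436^5 = 0.05332
  k=2: C(6,2)·0.564^2·0.436^4 = 0.17242
Total = 0.23261

0.233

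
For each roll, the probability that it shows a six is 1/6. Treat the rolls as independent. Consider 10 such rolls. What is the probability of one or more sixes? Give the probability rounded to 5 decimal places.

0.83849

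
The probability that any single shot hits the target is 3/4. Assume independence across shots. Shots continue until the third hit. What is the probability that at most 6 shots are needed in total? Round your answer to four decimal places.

0.9624

Finishing within 6 shots ⇔ at least 3 successes in the first 6. With X ~ Binomial(6, 0.75), P(Y ≤ 6) = 1 − P(X ≤ 2).
  k=0: C(6,0)·0.75^0·0.25^6 = 0.000244
  k=1: C(6,1)·0.75^1·0.25^5 = 0.004395
  k=2: C(6,2)·0.75^2·0.25^4 = 0.032959
1 − 0.037598 = 0.962402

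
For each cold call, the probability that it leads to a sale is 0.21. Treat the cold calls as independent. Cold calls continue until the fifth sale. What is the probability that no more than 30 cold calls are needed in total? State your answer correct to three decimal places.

Finishing within 30 cold calls ⇔ at least 5 successes in the first 30. With X ~ Binomial(30, 0.21), P(Y ≤ 30) = 1 − P(X ≤ 4).
  k=0: C(30,0)·0.21^0·0.79^30 = 0.00085
  k=1: C(30,1)·0.21^1·0.79^29 = 0.00677
  k=2: C(30,2)·0.21^2·0.79^28 = 0.02609
  k=3: C(30,3)·0.21^3·0.79^27 = 0.06473
  k=4: C(30,4)·0.21^4·0.79^26 = 0.11615
1 − 0.21459 = 0.78541

0.785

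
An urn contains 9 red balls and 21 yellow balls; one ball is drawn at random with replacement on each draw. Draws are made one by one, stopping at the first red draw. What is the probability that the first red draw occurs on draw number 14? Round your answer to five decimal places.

0.00291

Geometric (trials to first success), p = 0.30.
P(Y = 14) = (1−p)^13 · p = 0.0096889 · 0.30 = 0.0029067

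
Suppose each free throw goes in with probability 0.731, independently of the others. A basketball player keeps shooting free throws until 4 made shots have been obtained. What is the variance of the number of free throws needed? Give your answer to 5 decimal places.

2.01362

Y = total free throws until the fourth success; negative binomial with r=4, p=0.731.
Var(Y) = r(1−p)/p² = 4·0.269 / 0.731² = 2.0136200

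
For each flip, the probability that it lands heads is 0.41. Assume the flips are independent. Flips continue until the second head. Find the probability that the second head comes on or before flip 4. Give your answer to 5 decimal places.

Finishing within 4 flips ⇔ at least 2 successes in the first 4. With X ~ Binomial(4, 0.41), P(Y ≤ 4) = 1 − P(X ≤ 1).
  k=0: C(4,0)·0.41^0·0.59^4 = 0.1211736
  k=1: C(4,1)·0.41^1·0.59^3 = 0.3368216
1 − 0.4579952 = 0.5420048

0.54200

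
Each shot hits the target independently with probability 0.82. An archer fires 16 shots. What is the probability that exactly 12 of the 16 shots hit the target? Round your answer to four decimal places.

X ~ Binomial(n=16, p=0.82).
P(X=12) = C(16,12) · p^12 · (1−p)^4
= 1820 · 0.09242 · 0.0010498 = 0.176574

0.1766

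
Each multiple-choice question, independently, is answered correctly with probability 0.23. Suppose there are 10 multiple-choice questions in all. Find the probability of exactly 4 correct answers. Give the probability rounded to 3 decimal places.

0.122

X ~ Binomial(n=10, p=0.23).
P(X=4) = C(10,4) · p^4 · (1−p)^6
= 210 · 0.0027984 · 0.20842 = 0.12248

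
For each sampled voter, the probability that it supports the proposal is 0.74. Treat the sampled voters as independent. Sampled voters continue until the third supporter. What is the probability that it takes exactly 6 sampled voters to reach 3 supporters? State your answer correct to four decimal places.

0.0712

Y = trial on which the third success occurs; negative binomial, r=3, p=0.74.
P(Y=6) = C(5,2) · p^3 · (1−p)^3
= 10 · 0.40522 · 0.017576 = 0.071222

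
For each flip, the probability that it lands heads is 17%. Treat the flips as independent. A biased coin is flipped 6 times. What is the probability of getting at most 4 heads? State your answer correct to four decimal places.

X ~ Binomial(6, 0.17); P(X ≤ 4) = Σ C(6,k) p^k (1−p)^(6−k) over k:
  k=0: C(6,0)·0.17^0·0.83^6 = 0.326940
  k=1: C(6,1)·0.17^1·0.83^5 = 0.401782
  k=2: C(6,2)·0.17^2·0.83^4 = 0.205732
  k=3: C(6,3)·0.17^3·0.83^3 = 0.056184
  k=4: C(6,4)·0.17^4·0.83^2 = 0.008631
Total = 0.999269

0.9993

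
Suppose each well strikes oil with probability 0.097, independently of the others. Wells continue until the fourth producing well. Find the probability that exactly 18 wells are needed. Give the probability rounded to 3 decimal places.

0.014

Y = trial on which the fourth success occurs; negative binomial, r=4, p=0.097.
P(Y=18) = C(17,3) · p^4 · (1−p)^14
= 680 · 8.8529e-05 · 0.23968 = 0.01443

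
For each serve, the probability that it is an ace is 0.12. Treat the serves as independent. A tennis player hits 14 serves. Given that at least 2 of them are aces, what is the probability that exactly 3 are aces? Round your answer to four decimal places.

X ~ Binomial(14, 0.12). Want P(X=3 | X≥2) = P(X=3) / P(X≥2).
P(X=3) = C(14,3)·0.12^3·0.88^11 = 0.154154
P(X≥2) = 1 − 0.167016 − 0.318848 = 0.514136
Ratio = 0.154154 / 0.514136 = 0.299831

0.2998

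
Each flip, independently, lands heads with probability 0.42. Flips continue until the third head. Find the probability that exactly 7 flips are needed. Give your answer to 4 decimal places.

Y = trial on which the third success occurs; negative binomial, r=3, p=0.42.
P(Y=7) = C(6,2) · p^3 · (1−p)^4
= 15 · 0.074088 · 0.11316 = 0.125762

0.1258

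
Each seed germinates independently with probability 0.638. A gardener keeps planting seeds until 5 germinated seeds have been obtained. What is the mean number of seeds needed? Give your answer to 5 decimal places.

7.83699

Y = total seeds until the fifth success; negative binomial with r=5, p=0.638.
E[Y] = r / p = 5 / 0.638 = 7.8369906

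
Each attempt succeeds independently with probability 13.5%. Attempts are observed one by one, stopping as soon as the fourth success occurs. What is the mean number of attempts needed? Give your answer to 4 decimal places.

29.6296

Y = total attempts until the fourth success; negative binomial with r=4, p=0.135.
E[Y] = r / p = 4 / 0.135 = 29.629630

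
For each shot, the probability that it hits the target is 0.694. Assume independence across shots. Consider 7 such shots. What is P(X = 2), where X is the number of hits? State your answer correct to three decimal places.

0.027

X ~ Binomial(n=7, p=0.694).
P(X=2) = C(7,2) · p^2 · (1−p)^5
= 21 · 0.48164 · 0.0026829 = 0.02714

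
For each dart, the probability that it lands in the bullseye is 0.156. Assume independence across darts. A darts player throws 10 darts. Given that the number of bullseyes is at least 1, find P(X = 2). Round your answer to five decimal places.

0.34530

X ~ Binomial(10, 0.156). Want P(X=2 | X≥1) = P(X=2) / P(X≥1).
P(X=2) = C(10,2)·0.156^2·0.844^8 = 0.2819689
P(X≥1) = 1 − 0.1834106 = 0.8165894
Ratio = 0.2819689 / 0.8165894 = 0.3453008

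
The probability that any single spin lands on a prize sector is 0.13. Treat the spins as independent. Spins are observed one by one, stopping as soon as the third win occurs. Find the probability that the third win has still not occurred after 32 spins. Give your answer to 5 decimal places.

Needing more than 32 spins ⇔ fewer than 3 successes in the first 32. With X ~ Binomial(32, 0.13), P(Y > 32) = P(X ≤ 2).
  k=0: C(32,0)·0.13^0·0.87^32 = 0.0116042
  k=1: C(32,1)·0.13^1·0.87^31 = 0.0554869
  k=2: C(32,2)·0.13^2·0.87^30 = 0.1285127
P(X ≤ 2) = 0.1956038

0.19560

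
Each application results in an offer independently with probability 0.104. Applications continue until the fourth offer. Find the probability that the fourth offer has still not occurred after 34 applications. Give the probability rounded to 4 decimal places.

Needing more than 34 applications ⇔ fewer than 4 successes in the first 34. With X ~ Binomial(34, 0.104), P(Y > 34) = P(X ≤ 3).
  k=0: C(34,0)·0.104^0·0.896^34 = 0.023904
  k=1: C(34,1)·0.104^1·0.896^33 = 0.094336
  k=2: C(34,2)·0.104^2·0.896^32 = 0.180670
  k=3: C(34,3)·0.104^3·0.896^31 = 0.223687
P(X ≤ 3) = 0.522596

0.5226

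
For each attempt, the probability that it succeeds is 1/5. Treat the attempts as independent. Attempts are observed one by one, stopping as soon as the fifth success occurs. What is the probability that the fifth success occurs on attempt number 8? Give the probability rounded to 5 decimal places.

0.00573

Y = trial on which the fifth success occurs; negative binomial, r=5, p=0.20.
P(Y=8) = C(7,4) · p^5 · (1−p)^3
= 35 · 0.00032 · 0.512 = 0.0057344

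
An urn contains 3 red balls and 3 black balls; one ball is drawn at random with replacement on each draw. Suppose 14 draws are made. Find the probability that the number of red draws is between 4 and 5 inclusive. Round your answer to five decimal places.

0.18329

X ~ Binomial(14, 0.50); P(4 ≤ X ≤ 5) = Σ C(14,k) p^k (1−p)^(14−k) over k:
  k=4: C(14,4)·0.50^4·0.50^10 = 0.0610962
  k=5: C(14,5)·0.50^5·0.50^9 = 0.1221924
Total = 0.1832886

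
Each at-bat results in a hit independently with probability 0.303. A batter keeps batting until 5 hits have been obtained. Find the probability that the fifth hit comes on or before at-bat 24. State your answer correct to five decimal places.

0.89469

Finishing within 24 at-bats ⇔ at least 5 successes in the first 24. With X ~ Binomial(24, 0.303), P(Y ≤ 24) = 1 − P(X ≤ 4).
  k=0: C(24,0)·0.303^0·0.697^24 = 0.0001728
  k=1: C(24,1)·0.303^1·0.697^23 = 0.0018030
  k=2: C(24,2)·0.303^2·0.697^22 = 0.0090140
  k=3: C(24,3)·0.303^3·0.697^21 = 0.0287360
  k=4: C(24,4)·0.303^4·0.697^20 = 0.0655837
1 − 0.1053095 = 0.8946905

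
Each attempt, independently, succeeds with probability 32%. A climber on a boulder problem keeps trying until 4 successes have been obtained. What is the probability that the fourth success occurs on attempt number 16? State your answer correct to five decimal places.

Y = trial on which the fourth success occurs; negative binomial, r=4, p=0.32.
P(Y=16) = C(15,3) · p^4 · (1−p)^12
= 455 · 0.010486 · 0.0097748 = 0.0466357

0.04664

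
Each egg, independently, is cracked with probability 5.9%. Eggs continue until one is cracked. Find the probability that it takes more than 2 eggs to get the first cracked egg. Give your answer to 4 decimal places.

0.8855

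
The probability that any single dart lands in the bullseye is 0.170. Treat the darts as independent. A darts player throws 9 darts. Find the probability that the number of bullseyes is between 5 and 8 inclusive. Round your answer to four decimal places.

0.0098

X ~ Binomial(9, 0.17); P(5 ≤ X ≤ 8) = Σ C(9,k) p^k (1−p)^(9−k) over k:
  k=5: C(9,5)·0.17^5·0.83^4 = 0.008490
  k=6: C(9,6)·0.17^6·0.83^3 = 0.001159
  k=7: C(9,7)·0.17^7·0.83^2 = 0.000102
  k=8: C(9,8)·0.17^8·0.83^1 = 0.000005
Total = 0.009757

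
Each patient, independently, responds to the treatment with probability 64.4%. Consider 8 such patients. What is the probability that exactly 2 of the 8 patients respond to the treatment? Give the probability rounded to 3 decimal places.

0.024

X ~ Binomial(n=8, p=0.644).
P(X=2) = C(8,2) · p^2 · (1−p)^6
= 28 · 0.41474 · 0.0020356 = 0.02364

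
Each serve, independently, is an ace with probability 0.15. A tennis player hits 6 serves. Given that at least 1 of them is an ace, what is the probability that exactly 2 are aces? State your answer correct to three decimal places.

0.283

X ~ Binomial(6, 0.15). Want P(X=2 | X≥1) = P(X=2) / P(X≥1).
P(X=2) = C(6,2)·0.15^2·0.85^4 = 0.17618
P(X≥1) = 1 − 0.37715 = 0.62285
Ratio = 0.17618 / 0.62285 = 0.28286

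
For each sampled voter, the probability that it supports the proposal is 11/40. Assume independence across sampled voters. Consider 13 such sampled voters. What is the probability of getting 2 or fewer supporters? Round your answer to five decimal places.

X ~ Binomial(13, 0.275); P(X ≤ 2) = Σ C(13,k) p^k (1−p)^(13−k) over k:
  k=0: C(13,0)·0.275^0·0.725^13 = 0.0152895
  k=1: C(13,1)·0.275^1·0.725^12 = 0.0753932
  k=2: C(13,2)·0.275^2·0.725^11 = 0.1715845
Total = 0.2622672

0.26227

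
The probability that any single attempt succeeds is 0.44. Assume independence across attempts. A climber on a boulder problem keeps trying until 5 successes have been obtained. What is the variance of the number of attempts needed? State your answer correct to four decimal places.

Y = total attempts until the fifth success; negative binomial with r=5, p=0.44.
Var(Y) = r(1−p)/p² = 5·0.56 / 0.44² = 14.462810

14.4628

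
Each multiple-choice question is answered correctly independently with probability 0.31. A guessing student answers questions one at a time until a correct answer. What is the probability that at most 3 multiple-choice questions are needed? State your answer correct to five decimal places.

0.67149

Y = number of multiple-choice questions to the first success; geometric, p = 0.31.
P(Y ≤ 3) = 1 − (1−p)^3 = 1 − 0.3285090 = 0.6714910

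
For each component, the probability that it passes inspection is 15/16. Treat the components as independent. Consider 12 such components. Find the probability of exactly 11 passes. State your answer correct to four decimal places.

0.3688

X ~ Binomial(n=12, p=0.9375).
P(X=11) = C(12,11) · p^11 · (1−p)^1
= 12 · 0.49168 · 0.0625 = 0.368761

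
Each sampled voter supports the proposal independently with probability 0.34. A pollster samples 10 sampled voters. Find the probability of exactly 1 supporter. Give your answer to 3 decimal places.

X ~ Binomial(n=10, p=0.34).
P(X=1) = C(10,1) · p^1 · (1−p)^9
= 10 · 0.34 · 0.023763 = 0.08079

0.081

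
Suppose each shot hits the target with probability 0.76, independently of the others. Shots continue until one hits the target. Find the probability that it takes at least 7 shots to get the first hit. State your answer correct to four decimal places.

0.0002

Y = number of shots to the first success; geometric, p = 0.76.
P(Y > 6) = P(first 6 all fail) = (1−p)^6 = 0.000191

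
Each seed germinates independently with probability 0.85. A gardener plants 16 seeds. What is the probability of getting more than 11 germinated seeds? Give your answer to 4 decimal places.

X ~ Binomial(16, 0.85); P(X ≥ 12) = Σ C(16,k) p^k (1−p)^(16−k) over k:
  k=12: C(16,12)·0.85^12·0.15^4 = 0.131058
  k=13: C(16,13)·0.85^13·0.15^3 = 0.228511
  k=14: C(16,14)·0.85^14·0.15^2 = 0.277478
  k=15: C(16,15)·0.85^15·0.15^1 = 0.209650
  k=16: C(16,16)·0.85^16·0.15^0 = 0.074251
Total = 0.920949

0.9209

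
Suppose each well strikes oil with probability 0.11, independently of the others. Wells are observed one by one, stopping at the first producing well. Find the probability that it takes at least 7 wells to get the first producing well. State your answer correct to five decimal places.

0.49698

Y = number of wells to the first success; geometric, p = 0.11.
P(Y > 6) = P(first 6 all fail) = (1−p)^6 = 0.4969813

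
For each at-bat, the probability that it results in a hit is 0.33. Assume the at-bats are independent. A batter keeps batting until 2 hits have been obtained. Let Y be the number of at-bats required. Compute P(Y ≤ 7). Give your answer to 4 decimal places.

Finishing within 7 at-bats ⇔ at least 2 successes in the first 7. With X ~ Binomial(7, 0.33), P(Y ≤ 7) = 1 − P(X ≤ 1).
  k=0: C(7,0)·0.33^0·0.67^7 = 0.060607
  k=1: C(7,1)·0.33^1·0.67^6 = 0.208959
1 − 0.269566 = 0.730434

0.7304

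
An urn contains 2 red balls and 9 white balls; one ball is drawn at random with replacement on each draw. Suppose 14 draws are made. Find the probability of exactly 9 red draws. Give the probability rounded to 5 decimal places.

0.00016

X ~ Binomial(n=14, p=0.181818).
P(X=9) = C(14,9) · p^9 · (1−p)^5
= 2002 · 2.1714e-07 · 0.36665 = 0.0001594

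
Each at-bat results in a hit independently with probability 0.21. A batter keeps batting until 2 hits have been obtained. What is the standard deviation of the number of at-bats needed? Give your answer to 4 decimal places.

5.9856

Y = total at-bats until the second success; negative binomial with r=2, p=0.21.
SD(Y) = √[r(1−p)/p²] = √(35.827664) = 5.985621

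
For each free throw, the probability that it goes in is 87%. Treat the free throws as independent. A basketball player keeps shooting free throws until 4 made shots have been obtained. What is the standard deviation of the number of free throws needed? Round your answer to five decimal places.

0.82886

Y = total free throws until the fourth success; negative binomial with r=4, p=0.87.
SD(Y) = √[r(1−p)/p²] = √(0.6870128) = 0.8288624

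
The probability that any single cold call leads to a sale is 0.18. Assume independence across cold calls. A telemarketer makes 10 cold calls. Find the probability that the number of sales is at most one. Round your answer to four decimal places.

X ~ Binomial(10, 0.18); P(X ≤ 1) = Σ C(10,k) p^k (1−p)^(10−k) over k:
  k=0: C(10,0)·0.18^0·0.82^10 = 0.137448
  k=1: C(10,1)·0.18^1·0.82^9 = 0.301715
Total = 0.439163

0.4392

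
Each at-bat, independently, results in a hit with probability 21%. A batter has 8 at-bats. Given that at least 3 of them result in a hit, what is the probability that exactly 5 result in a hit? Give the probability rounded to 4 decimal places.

X ~ Binomial(8, 0.21). Want P(X=5 | X≥3) = P(X=5) / P(X≥3).
P(X=5) = C(8,5)·0.21^5·0.79^3 = 0.011276
P(X≥3) = 1 − 0.151711 − 0.322626 − 0.300164 = 0.225499
Ratio = 0.011276 / 0.225499 = 0.050006

0.0500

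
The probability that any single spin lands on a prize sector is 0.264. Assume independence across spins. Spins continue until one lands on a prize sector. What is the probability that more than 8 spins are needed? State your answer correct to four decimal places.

Y = number of spins to the first success; geometric, p = 0.264.
P(Y > 8) = P(first 8 all fail) = (1−p)^8 = 0.086104

0.0861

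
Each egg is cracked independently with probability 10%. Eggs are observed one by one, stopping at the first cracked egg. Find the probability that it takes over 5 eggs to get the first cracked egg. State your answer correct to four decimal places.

Y = number of eggs to the first success; geometric, p = 0.10.
P(Y > 5) = P(first 5 all fail) = (1−p)^5 = 0.590490

0.5905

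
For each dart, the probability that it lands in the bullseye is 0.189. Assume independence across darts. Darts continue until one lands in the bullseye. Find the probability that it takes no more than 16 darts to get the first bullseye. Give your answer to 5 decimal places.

Y = number of darts to the first success; geometric, p = 0.189.
P(Y ≤ 16) = 1 − (1−p)^16 = 1 − 0.0350214 = 0.9649786

0.96498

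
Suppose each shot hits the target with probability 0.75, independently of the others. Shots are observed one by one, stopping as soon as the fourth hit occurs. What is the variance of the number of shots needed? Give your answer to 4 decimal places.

1.7778

Y = total shots until the fourth success; negative binomial with r=4, p=0.75.
Var(Y) = r(1−p)/p² = 4·0.25 / 0.75² = 1.777778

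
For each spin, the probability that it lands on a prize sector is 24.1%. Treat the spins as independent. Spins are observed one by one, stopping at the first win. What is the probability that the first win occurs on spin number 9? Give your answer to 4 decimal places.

0.0265

Geometric (trials to first success), p = 0.241.
P(Y = 9) = (1−p)^8 · p = 0.11014 · 0.241 = 0.026543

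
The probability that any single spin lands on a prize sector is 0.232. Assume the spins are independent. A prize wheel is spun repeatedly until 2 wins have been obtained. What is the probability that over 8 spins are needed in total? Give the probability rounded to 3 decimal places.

Needing more than 8 spins ⇔ fewer than 2 successes in the first 8. With X ~ Binomial(8, 0.232), P(Y > 8) = P(X ≤ 1).
  k=0: C(8,0)·0.232^0·0.768^8 = 0.12103
  k=1: C(8,1)·0.232^1·0.768^7 = 0.29249
P(X ≤ 1) = 0.41352

0.414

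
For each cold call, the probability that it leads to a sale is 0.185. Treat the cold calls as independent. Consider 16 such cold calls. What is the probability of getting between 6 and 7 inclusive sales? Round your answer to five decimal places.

X ~ Binomial(16, 0.185); P(6 ≤ X ≤ 7) = Σ C(16,k) p^k (1−p)^(16−k) over k:
  k=6: C(16,6)·0.185^6·0.815^10 = 0.0415079
  k=7: C(16,7)·0.185^7·0.815^9 = 0.0134600
Total = 0.0549679

0.05497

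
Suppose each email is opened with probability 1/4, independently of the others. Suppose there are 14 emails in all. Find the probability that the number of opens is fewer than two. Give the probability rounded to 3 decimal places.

X ~ Binomial(14, 0.25); P(X ≤ 1) = Σ C(14,k) p^k (1−p)^(14−k) over k:
  k=0: C(14,0)·0.25^0·0.75^14 = 0.01782
  k=1: C(14,1)·0.25^1·0.75^13 = 0.08315
Total = 0.10097

0.101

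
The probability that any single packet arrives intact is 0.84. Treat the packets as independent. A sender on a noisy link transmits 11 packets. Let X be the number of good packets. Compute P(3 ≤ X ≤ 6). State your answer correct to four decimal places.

X ~ Binomial(11, 0.84); P(3 ≤ X ≤ 6) = Σ C(11,k) p^k (1−p)^(11−k) over k:
  k=3: C(11,3)·0.84^3·0.16^8 = 0.000042
  k=4: C(11,4)·0.84^4·0.16^7 = 0.000441
  k=5: C(11,5)·0.84^5·0.16^6 = 0.003242
  k=6: C(11,6)·0.84^6·0.16^5 = 0.017018
Total = 0.020743

0.0207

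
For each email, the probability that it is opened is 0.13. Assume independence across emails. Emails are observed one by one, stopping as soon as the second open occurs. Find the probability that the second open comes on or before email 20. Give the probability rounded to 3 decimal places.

0.754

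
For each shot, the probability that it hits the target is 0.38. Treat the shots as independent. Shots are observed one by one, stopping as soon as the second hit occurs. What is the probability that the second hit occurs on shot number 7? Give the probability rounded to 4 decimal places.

0.0794

Y = trial on which the second success occurs; negative binomial, r=2, p=0.38.
P(Y=7) = C(6,1) · p^2 · (1−p)^5
= 6 · 0.1444 · 0.091613 = 0.079374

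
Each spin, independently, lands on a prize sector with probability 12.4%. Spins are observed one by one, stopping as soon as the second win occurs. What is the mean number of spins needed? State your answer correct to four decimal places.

Y = total spins until the second success; negative binomial with r=2, p=0.124.
E[Y] = r / p = 2 / 0.124 = 16.129032

16.1290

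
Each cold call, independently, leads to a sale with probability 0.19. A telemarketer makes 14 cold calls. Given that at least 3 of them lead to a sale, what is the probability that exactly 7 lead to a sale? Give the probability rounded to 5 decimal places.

X ~ Binomial(14, 0.19). Want P(X=7 | X≥3) = P(X=7) / P(X≥3).
P(X=7) = C(14,7)·0.19^7·0.81^7 = 0.0070181
P(X≥3) = 1 − 0.0523348 − 0.1718648 − 0.2620407 = 0.5137597
Ratio = 0.0070181 / 0.5137597 = 0.0136602

0.01366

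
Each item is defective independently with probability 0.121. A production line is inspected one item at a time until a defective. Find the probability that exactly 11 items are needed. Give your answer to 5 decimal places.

Geometric (trials to first success), p = 0.121.
P(Y = 11) = (1−p)^10 · p = 0.27535 · 0.121 = 0.0333176

0.03332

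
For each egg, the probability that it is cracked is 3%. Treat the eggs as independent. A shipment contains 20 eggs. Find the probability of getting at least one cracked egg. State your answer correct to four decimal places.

0.4562

P(at least one) = 1 − P(none) = 1 − (1 − 0.03)^20
= 1 − 0.543794 = 0.456206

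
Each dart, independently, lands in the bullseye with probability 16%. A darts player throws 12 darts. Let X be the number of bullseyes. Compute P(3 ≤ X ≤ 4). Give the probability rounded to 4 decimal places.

X ~ Binomial(12, 0.16); P(3 ≤ X ≤ 4) = Σ C(12,k) p^k (1−p)^(12−k) over k:
  k=3: C(12,3)·0.16^3·0.84^9 = 0.187627
  k=4: C(12,4)·0.16^4·0.84^8 = 0.080412
Total = 0.268039

0.2680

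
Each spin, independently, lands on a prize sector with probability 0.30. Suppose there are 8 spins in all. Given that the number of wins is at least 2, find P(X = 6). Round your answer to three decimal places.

X ~ Binomial(8, 0.30). Want P(X=6 | X≥2) = P(X=6) / P(X≥2).
P(X=6) = C(8,6)·0.30^6·0.70^2 = 0.01000
P(X≥2) = 1 − 0.05765 − 0.19765 = 0.74470
Ratio = 0.01000 / 0.74470 = 0.01343

0.013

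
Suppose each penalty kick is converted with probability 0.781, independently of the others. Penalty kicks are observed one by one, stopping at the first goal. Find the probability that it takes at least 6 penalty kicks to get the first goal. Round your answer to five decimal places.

Y = number of penalty kicks to the first success; geometric, p = 0.781.
P(Y > 5) = P(first 5 all fail) = (1−p)^5 = 0.0005038

0.00050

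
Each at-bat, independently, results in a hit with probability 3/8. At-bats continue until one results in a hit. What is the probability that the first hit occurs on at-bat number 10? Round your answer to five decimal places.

Geometric (trials to first success), p = 0.375.
P(Y = 10) = (1−p)^9 · p = 0.014552 · 0.375 = 0.0054570

0.00546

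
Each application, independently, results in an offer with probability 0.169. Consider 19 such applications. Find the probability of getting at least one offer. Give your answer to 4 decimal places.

P(at least one) = 1 − P(none) = 1 − (1 − 0.169)^19
= 1 − 0.029677 = 0.970323

0.9703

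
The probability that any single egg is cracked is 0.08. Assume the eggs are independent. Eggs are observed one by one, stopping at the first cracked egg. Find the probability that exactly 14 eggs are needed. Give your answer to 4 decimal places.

0.0271

Geometric (trials to first success), p = 0.08.
P(Y = 14) = (1−p)^13 · p = 0.33825 · 0.08 = 0.027060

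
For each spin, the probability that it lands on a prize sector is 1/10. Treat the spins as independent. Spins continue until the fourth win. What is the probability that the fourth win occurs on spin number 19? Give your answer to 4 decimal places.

Y = trial on which the fourth success occurs; negative binomial, r=4, p=0.10.
P(Y=19) = C(18,3) · p^4 · (1−p)^15
= 816 · 0.0001 · 0.20589 = 0.016801

0.0168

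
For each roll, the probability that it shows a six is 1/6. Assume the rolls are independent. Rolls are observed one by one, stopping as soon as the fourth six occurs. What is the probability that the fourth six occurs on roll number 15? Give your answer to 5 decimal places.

Y = trial on which the fourth success occurs; negative binomial, r=4, p=0.166667.
P(Y=15) = C(14,3) · p^4 · (1−p)^11
= 364 · 0.0007716 · 0.13459 = 0.0378009

0.03780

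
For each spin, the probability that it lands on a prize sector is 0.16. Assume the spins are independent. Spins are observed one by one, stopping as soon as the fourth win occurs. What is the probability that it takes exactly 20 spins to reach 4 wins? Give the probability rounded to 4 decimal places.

Y = trial on which the fourth success occurs; negative binomial, r=4, p=0.16.
P(Y=20) = C(19,3) · p^4 · (1−p)^16
= 969 · 0.00065536 · 0.061442 = 0.039019

0.0390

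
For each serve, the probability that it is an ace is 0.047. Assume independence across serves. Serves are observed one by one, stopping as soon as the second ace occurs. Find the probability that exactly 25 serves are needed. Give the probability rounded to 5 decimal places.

0.01752

Y = trial on which the second success occurs; negative binomial, r=2, p=0.047.
P(Y=25) = C(24,1) · p^2 · (1−p)^23
= 24 · 0.002209 · 0.33047 = 0.0175204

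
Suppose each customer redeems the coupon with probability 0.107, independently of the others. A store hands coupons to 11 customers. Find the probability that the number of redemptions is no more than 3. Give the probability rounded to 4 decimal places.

0.9767

X ~ Binomial(11, 0.107); P(X ≤ 3) = Σ C(11,k) p^k (1−p)^(11−k) over k:
  k=0: C(11,0)·0.107^0·0.893^11 = 0.287982
  k=1: C(11,1)·0.107^1·0.893^10 = 0.379569
  k=2: C(11,2)·0.107^2·0.893^9 = 0.227402
  k=3: C(11,3)·0.107^3·0.893^8 = 0.081742
Total = 0.976696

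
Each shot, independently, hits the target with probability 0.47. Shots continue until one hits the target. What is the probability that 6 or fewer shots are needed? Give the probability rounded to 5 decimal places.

Y = number of shots to the first success; geometric, p = 0.47.
P(Y ≤ 6) = 1 − (1−p)^6 = 1 − 0.0221644 = 0.9778356

0.97784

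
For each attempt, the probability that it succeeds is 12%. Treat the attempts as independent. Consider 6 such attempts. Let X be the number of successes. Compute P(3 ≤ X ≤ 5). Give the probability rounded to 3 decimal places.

X ~ Binomial(6, 0.12); P(3 ≤ X ≤ 5) = Σ C(6,k) p^k (1−p)^(6−k) over k:
  k=3: C(6,3)·0.12^3·0.88^3 = 0.02355
  k=4: C(6,4)·0.12^4·0.88^2 = 0.00241
  k=5: C(6,5)·0.12^5·0.88^1 = 0.00013
Total = 0.02609

0.026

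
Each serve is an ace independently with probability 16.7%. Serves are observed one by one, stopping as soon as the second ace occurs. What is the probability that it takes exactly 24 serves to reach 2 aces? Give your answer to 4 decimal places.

0.0115

Y = trial on which the second success occurs; negative binomial, r=2, p=0.167.
P(Y=24) = C(23,1) · p^2 · (1−p)^22
= 23 · 0.027889 · 0.017955 = 0.011517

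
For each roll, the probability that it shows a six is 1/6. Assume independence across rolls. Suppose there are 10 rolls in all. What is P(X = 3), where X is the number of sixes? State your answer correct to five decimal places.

X ~ Binomial(n=10, p=0.166667).
P(X=3) = C(10,3) · p^3 · (1−p)^7
= 120 · 0.0046296 · 0.27908 = 0.1550454

0.15505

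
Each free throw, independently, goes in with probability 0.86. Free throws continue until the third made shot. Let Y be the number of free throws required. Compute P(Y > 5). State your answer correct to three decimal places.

0.022

Needing more than 5 free throws ⇔ fewer than 3 successes in the first 5. With X ~ Binomial(5, 0.86), P(Y > 5) = P(X ≤ 2).
  k=0: C(5,0)·0.86^0·0.14^5 = 0.00005
  k=1: C(5,1)·0.86^1·0.14^4 = 0.00165
  k=2: C(5,2)·0.86^2·0.14^3 = 0.02029
P(X ≤ 2) = 0.02200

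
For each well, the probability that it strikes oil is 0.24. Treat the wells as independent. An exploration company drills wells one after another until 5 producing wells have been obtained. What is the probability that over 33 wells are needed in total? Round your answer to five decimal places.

Needing more than 33 wells ⇔ fewer than 5 successes in the first 33. With X ~ Binomial(33, 0.24), P(Y > 33) = P(X ≤ 4).
  k=0: C(33,0)·0.24^0·0.76^33 = 0.0001166
  k=1: C(33,1)·0.24^1·0.76^32 = 0.0012155
  k=2: C(33,2)·0.24^2·0.76^31 = 0.0061415
  k=3: C(33,3)·0.24^3·0.76^30 = 0.0200408
  k=4: C(33,4)·0.24^4·0.76^29 = 0.0474651
P(X ≤ 4) = 0.0749797

0.07498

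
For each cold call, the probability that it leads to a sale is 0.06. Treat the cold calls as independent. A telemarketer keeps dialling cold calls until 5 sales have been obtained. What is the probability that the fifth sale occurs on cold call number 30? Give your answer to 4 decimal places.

0.0039

Y = trial on which the fifth success occurs; negative binomial, r=5, p=0.06.
P(Y=30) = C(29,4) · p^5 · (1−p)^25
= 23751 · 7.776e-07 · 0.21291 = 0.003932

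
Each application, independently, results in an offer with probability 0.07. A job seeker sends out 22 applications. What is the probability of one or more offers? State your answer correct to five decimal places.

0.79741

P(at least one) = 1 − P(none) = 1 − (1 − 0.07)^22
= 1 − 0.2025932 = 0.7974068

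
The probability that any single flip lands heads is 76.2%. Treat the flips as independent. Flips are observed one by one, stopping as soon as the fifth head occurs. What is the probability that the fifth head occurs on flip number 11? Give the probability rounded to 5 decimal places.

Y = trial on which the fifth success occurs; negative binomial, r=5, p=0.762.
P(Y=11) = C(10,4) · p^5 · (1−p)^6
= 210 · 0.25691 · 0.00018174 = 0.0098052

0.00981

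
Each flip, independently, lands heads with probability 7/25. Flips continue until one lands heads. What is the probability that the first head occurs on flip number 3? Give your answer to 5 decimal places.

0.14515

Geometric (trials to first success), p = 0.28.
P(Y = 3) = (1−p)^2 · p = 0.5184 · 0.28 = 0.1451520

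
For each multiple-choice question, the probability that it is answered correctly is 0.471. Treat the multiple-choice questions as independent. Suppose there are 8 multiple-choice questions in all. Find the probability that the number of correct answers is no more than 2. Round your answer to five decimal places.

X ~ Binomial(8, 0.471); P(X ≤ 2) = Σ C(8,k) p^k (1−p)^(8−k) over k:
  k=0: C(8,0)·0.471^0·0.529^8 = 0.0061326
  k=1: C(8,1)·0.471^1·0.529^7 = 0.0436818
  k=2: C(8,2)·0.471^2·0.529^6 = 0.1361237
Total = 0.1859382

0.18594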